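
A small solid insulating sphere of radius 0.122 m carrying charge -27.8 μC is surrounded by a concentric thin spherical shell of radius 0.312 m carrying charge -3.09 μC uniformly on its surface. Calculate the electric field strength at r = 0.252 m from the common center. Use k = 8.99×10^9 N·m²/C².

E ≈ 3.94e6 N/C

Symmetry ⇒ E = E(r) r̂. Gaussian sphere of radius r = 0.252 m (between the bodies, 0.122 m < r < 0.312 m).
The shell at 0.312 m lies outside the Gaussian surface, so Q_enc = -27.8 μC = -2.78e-5 C.
Since E is radial and uniform over the Gaussian sphere, Φ = E·4πr² = Q_enc/ε₀.
E = k|Q_enc|/r² = (8.99×10^9)(2.78e-5)/(0.252)² = 3.94×10^6 N/C.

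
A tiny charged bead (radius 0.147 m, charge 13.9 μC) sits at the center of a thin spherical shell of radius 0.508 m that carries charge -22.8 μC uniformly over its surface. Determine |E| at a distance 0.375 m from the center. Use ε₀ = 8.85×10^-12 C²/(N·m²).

Take a concentric spherical Gaussian surface of radius r = 0.375 m (between the bodies, 0.147 m < r < 0.508 m).
Only the inner charge is enclosed; the outer shell contributes nothing inside itself. Q_enc = 13.9 μC = 1.39×10^-5 C.
By Gauss's law, ∮E·dA = E·4πr² = Q_enc/ε₀.
E = |Q_enc|/(4πε₀r²) = (1.39×10^-5)/(4π·8.85×10^-12·(0.375)²) = 8.89e5 N/C.

E = 8.89e5 N/C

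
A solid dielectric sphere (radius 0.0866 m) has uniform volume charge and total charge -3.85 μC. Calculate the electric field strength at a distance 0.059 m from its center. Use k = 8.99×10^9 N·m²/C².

|E| ≈ 3.14×10^6 N/C

Symmetry ⇒ E = E(r) r̂. Gaussian sphere of radius r = 0.059 m (r < R).
For a uniform sphere the enclosed fraction is (r/R)³, so Q_enc = (-3.85 μC)(0.059/0.0866)³ = -1.217e-6 C.
Gauss's law: E·4πr² = Q_enc/ε₀.
E = k|Q_enc|/r² = (8.99×10^9)(1.217e-6)/(0.059)² = 3.14e6 N/C.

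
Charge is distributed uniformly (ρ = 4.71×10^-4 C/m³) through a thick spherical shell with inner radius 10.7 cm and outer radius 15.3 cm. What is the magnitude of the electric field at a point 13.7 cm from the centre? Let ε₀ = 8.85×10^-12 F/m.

Take a concentric spherical Gaussian surface of radius r = 13.7 cm (within the shell material, 10.7 cm < r < 15.3 cm).
Only the shell between 10.7 cm and r is enclosed: Q_enc = ρ·(4π/3)(r³ − a³) = (4.71×10^-4)·(4π/3)·((0.137)³ − (0.107)³) = 2.656×10^-6 C.
Gauss's law: E·4πr² = Q_enc/ε₀.
E = |Q_enc|/(4πε₀r²) = (2.656×10^-6)/(4π·8.85×10^-12·(0.137)²) = 1.27×10^6 N/C.

1.27×10^6 N/C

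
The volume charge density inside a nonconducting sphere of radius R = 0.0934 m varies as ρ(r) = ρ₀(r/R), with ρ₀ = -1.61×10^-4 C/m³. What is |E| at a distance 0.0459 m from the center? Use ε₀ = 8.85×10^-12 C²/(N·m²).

Symmetry ⇒ E = E(r) r̂. Gaussian sphere of radius r = 0.0459 m (r < R).
Integrate the density: Q_enc = 4π ∫₀^r ρ₀(r'/R)^1 r'² dr' = 4πρ₀ r^4/(4·R) = -2.404×10^-8 C.
Since E is radial and uniform over the Gaussian sphere, Φ = E·4πr² = Q_enc/ε₀.
E = |Q_enc|/(4πε₀r²) = (2.404×10^-8)/(4π·8.85×10^-12·(0.0459)²) = 1.03e5 N/C.

1.03×10^5 N/C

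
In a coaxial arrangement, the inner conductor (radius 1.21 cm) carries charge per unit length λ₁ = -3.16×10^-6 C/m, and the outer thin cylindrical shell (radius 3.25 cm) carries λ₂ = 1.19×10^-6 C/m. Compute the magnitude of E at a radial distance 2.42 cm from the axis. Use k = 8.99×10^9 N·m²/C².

|E| = 2.35×10^6 N/C

Take a coaxial cylindrical Gaussian surface of radius r = 2.42 cm and length L (between the conductors, 1.21 cm < r < 3.25 cm).
Only the inner wire is enclosed; the outer shell contributes nothing inside itself. λ_enc = λ₁ = -3.16e-6 C/m.
By Gauss's law (flux through the curved wall only), E·2πrL = λ_enc L/ε₀.
E = 2k|λ_enc|/r = 2(8.99×10^9)(3.16×10^-6)/(0.0242) = 2.35e6 N/C.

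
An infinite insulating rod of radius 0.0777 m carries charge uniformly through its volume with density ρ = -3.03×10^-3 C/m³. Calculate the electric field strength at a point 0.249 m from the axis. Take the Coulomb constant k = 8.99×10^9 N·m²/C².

4.15×10^6 N/C

Choose a coaxial cylinder of radius r = 0.249 m (arbitrary length L) as the Gaussian surface (r > 0.0777 m, full cross-section enclosed).
λ_enc = ρ·πR² = (-3.03e-3)π(0.0777)² = -5.747×10^-5 C/m.
Gauss's law: E·2πrL = λ_enc L/ε₀.
E = 2k|λ_enc|/r = 2(8.99×10^9)(5.747e-5)/(0.249) = 4.15e6 N/C.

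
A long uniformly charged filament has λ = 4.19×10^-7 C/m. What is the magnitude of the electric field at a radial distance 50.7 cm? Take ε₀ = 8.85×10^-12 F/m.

E ≈ 1.49×10^4 V/m

Coaxial Gaussian cylinder, radius r = 50.7 cm, length L.
Q_enc = λL, so λ_enc = 4.19e-7 C/m.
Gauss's law: E·2πrL = λ_enc L/ε₀.
E = |λ_enc|/(2πε₀r) = (4.19×10^-7)/(2π·8.85×10^-12·0.507) = 1.49×10^4 N/C.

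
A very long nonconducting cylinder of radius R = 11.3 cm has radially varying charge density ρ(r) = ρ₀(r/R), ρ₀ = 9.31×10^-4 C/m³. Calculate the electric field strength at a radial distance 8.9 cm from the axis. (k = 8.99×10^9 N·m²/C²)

2.46×10^6 N/C

Choose a coaxial cylinder of radius r = 8.9 cm (arbitrary length L) as the Gaussian surface (r < R).
λ_enc = ∫₀^r ρ(r')·2πr' dr' = (2πρ₀/R)·r^3/3 = 1.216×10^-5 C/m.
Gauss's law: E·2πrL = λ_enc L/ε₀.
E = 2k|λ_enc|/r = 2(8.99×10^9)(1.216×10^-5)/(0.089) = 2.46e6 N/C.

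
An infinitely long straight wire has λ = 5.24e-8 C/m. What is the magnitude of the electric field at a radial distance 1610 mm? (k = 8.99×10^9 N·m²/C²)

E ≈ 585 N/C

Coaxial Gaussian cylinder, radius r = 1610 mm, length L.
Q_enc = λL, so λ_enc = 5.24e-8 C/m.
Applying ∮E·dA = Q_enc/ε₀ with the end caps contributing no flux:
E = 2k|λ_enc|/r = 2(8.99×10^9)(5.24×10^-8)/(1.61) = 585 N/C.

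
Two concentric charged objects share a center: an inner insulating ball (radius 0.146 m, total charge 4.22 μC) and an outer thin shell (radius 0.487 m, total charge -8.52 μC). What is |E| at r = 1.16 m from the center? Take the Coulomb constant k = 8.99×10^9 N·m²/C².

E = 2.87×10^4 N/C

Take a concentric spherical Gaussian surface of radius r = 1.16 m (r > 0.487 m, enclosing both).
Q_enc = (4.22 μC) + (-8.52 μC) = -4.30e-6 C.
Since E is radial and uniform over the Gaussian sphere, Φ = E·4πr² = Q_enc/ε₀.
E = k|Q_enc|/r² = (8.99×10^9)(4.30×10^-6)/(1.16)² = 2.87e4 N/C.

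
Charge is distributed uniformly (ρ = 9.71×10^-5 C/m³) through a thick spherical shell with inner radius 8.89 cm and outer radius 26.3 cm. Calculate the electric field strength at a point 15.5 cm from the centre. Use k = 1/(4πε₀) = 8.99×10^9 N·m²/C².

E = 4.60×10^5 N/C

By spherical symmetry E is radial; choose a Gaussian sphere of radius r = 15.5 cm (within the shell material, 8.89 cm < r < 26.3 cm).
Enclosed charge is the volume from a to r: Q_enc = (4π/3)ρ(r³ − a³) = 1.229e-6 C.
Since E is radial and uniform over the Gaussian sphere, Φ = E·4πr² = Q_enc/ε₀.
E = k|Q_enc|/r² = (8.99×10^9)(1.229e-6)/(0.155)² = 4.60×10^5 N/C.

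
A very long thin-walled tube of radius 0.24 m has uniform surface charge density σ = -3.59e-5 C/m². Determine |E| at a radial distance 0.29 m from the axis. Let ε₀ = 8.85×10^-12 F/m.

E = 3.36×10^6 V/m

Take a coaxial cylindrical Gaussian surface of radius r = 0.29 m and length L (r > 0.24 m).
The whole shell is enclosed: λ_enc = σ·2πR = (-3.59×10^-5)·2π·(0.24) = -5.414×10^-5 C/m.
Applying ∮E·dA = Q_enc/ε₀ with the end caps contributing no flux:
E = |λ_enc|/(2πε₀r) = (5.414×10^-5)/(2π·8.85×10^-12·0.29) = 3.36×10^6 N/C.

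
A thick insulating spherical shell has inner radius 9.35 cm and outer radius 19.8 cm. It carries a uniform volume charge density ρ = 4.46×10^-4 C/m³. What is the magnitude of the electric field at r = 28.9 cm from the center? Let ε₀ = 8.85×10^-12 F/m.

E = 1.40×10^6 N/C

Take a concentric spherical Gaussian surface of radius r = 28.9 cm (r > 19.8 cm, enclosing the whole shell).
Q_enc = ρ·(4π/3)(b³ − a³) = (4.46e-4)·(4π/3)·((0.198)³ − (0.0935)³) = 1.297×10^-5 C.
Applying ∮E·dA = Q_enc/ε₀ with Φ = E(4πr²):
E = |Q_enc|/(4πε₀r²) = (1.297e-5)/(4π·8.85×10^-12·(0.289)²) = 1.40×10^6 N/C.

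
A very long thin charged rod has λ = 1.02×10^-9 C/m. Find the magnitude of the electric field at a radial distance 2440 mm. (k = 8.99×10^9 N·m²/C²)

|E| ≈ 7.52 V/m

Take a coaxial cylindrical Gaussian surface of radius r = 2440 mm and length L.
Q_enc = λL, so λ_enc = 1.02×10^-9 C/m.
Applying ∮E·dA = Q_enc/ε₀ with the end caps contributing no flux:
E = 2k|λ_enc|/r = 2(8.99×10^9)(1.02×10^-9)/(2.44) = 7.52 N/C.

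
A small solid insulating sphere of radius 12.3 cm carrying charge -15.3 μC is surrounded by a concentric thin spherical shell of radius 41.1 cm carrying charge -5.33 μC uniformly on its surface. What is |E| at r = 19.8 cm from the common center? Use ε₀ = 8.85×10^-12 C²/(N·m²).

By spherical symmetry E is radial; choose a Gaussian sphere of radius r = 19.8 cm (between the bodies, 12.3 cm < r < 41.1 cm).
The shell at 41.1 cm lies outside the Gaussian surface, so Q_enc = -15.3 μC = -1.53e-5 C.
Gauss's law: E·4πr² = Q_enc/ε₀.
E = |Q_enc|/(4πε₀r²) = (1.53×10^-5)/(4π·8.85×10^-12·(0.198)²) = 3.51×10^6 N/C.

E = 3.51×10^6 N/C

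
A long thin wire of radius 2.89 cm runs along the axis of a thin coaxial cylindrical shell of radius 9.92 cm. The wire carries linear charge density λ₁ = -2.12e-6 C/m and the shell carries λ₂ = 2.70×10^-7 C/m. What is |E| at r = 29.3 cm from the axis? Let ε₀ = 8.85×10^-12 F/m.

By cylindrical symmetry E is radial; use a coaxial Gaussian cylinder of radius 29.3 cm and length L (r > 9.92 cm, enclosing both).
λ_enc = λ₁ + λ₂ = (-2.12e-6) + (2.70×10^-7) = -1.85×10^-6 C/m.
By Gauss's law (flux through the curved wall only), E·2πrL = λ_enc L/ε₀.
E = |λ_enc|/(2πε₀r) = (1.85×10^-6)/(2π·8.85×10^-12·0.293) = 1.14×10^5 N/C.

E ≈ 1.14×10^5 V/m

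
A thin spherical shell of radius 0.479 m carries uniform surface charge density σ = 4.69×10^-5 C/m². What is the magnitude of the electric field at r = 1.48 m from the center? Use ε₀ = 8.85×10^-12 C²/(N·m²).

Take a concentric spherical Gaussian surface of radius r = 1.48 m (r > 0.479 m).
The entire shell is enclosed: Q_enc = σ·4πR² = (4.69×10^-5)·4π·(0.479)² = 1.352×10^-4 C.
Gauss's law: E·4πr² = Q_enc/ε₀.
E = |Q_enc|/(4πε₀r²) = (1.352×10^-4)/(4π·8.85×10^-12·(1.48)²) = 5.55×10^5 N/C.

E = 5.55×10^5 V/m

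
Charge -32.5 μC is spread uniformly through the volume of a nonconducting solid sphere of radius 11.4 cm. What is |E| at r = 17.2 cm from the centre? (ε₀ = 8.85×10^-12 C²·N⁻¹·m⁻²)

|E| = 9.88e6 N/C

Use a concentric Gaussian sphere at r = 17.2 cm (r > R, so the entire charge is enclosed).
Q_enc = -32.5 μC = -3.25e-5 C.
Applying ∮E·dA = Q_enc/ε₀ with Φ = E(4πr²):
E = |Q_enc|/(4πε₀r²) = (3.25×10^-5)/(4π·8.85×10^-12·(0.172)²) = 9.88×10^6 N/C.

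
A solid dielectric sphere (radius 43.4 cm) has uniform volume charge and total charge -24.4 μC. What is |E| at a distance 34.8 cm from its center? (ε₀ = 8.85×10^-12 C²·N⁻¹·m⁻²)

Take a concentric spherical Gaussian surface of radius r = 34.8 cm (r < R).
Only the charge within r is enclosed: Q_enc = Q·(r/R)³ = (-24.4 μC)·(34.8 cm/43.4 cm)³ = -1.258×10^-5 C.
Since E is radial and uniform over the Gaussian sphere, Φ = E·4πr² = Q_enc/ε₀.
E = |Q_enc|/(4πε₀r²) = (1.258e-5)/(4π·8.85×10^-12·(0.348)²) = 9.34×10^5 N/C.

|E| = 9.34×10^5 V/m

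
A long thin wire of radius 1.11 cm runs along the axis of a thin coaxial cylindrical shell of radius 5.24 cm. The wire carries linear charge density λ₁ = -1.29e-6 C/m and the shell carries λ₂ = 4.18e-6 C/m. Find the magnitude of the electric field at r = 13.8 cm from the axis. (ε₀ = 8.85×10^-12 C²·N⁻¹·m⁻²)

Choose a coaxial cylinder of radius r = 13.8 cm (arbitrary length L) as the Gaussian surface (r > 5.24 cm, enclosing both).
λ_enc = λ₁ + λ₂ = (-1.29e-6) + (4.18×10^-6) = 2.89×10^-6 C/m.
Gauss's law: E·2πrL = λ_enc L/ε₀.
E = |λ_enc|/(2πε₀r) = (2.89×10^-6)/(2π·8.85×10^-12·0.138) = 3.77×10^5 N/C.

E ≈ 3.77e5 N/C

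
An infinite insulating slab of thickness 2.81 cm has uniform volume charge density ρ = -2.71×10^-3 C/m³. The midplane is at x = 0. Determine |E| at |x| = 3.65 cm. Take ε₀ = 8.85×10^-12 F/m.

The point |x| = 3.65 cm lies outside the slab (half-thickness 0.01405 m). A symmetric pillbox spanning the full slab encloses Q_enc = ρ·d·A.
Flux = 2EA ⇒ E = |ρ|d/(2ε₀), independent of distance outside.
E = (2.71×10^-3)(0.0281)/(2·8.85×10^-12) = 4.30e6 N/C.

E = 4.30×10^6 V/m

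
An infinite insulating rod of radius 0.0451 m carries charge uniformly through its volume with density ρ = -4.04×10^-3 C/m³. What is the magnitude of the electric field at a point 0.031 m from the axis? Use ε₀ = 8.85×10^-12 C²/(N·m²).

Take a coaxial cylindrical Gaussian surface of radius r = 0.031 m and length L (r < R).
Charge inside radius r per length L is ρ·πr²·L, so λ_enc = ρπr² = -1.22×10^-5 C/m.
Gauss's law: E·2πrL = λ_enc L/ε₀.
E = |λ_enc|/(2πε₀r) = (1.22×10^-5)/(2π·8.85×10^-12·0.031) = 7.08×10^6 N/C.

E ≈ 7.08×10^6 N/C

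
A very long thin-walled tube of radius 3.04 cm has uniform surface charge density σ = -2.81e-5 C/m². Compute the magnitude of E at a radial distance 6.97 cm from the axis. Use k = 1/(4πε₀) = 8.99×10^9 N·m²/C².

Coaxial Gaussian cylinder, radius r = 6.97 cm, length L (r > 3.04 cm).
The whole shell is enclosed: λ_enc = σ·2πR = (-2.81e-5)·2π·(0.0304) = -5.367×10^-6 C/m.
Applying ∮E·dA = Q_enc/ε₀ with the end caps contributing no flux:
E = 2k|λ_enc|/r = 2(8.99×10^9)(5.367×10^-6)/(0.0697) = 1.38e6 N/C.

|E| ≈ 1.38×10^6 N/C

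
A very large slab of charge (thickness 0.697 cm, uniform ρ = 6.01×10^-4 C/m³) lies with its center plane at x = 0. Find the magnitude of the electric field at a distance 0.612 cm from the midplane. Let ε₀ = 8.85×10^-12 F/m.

E ≈ 2.37×10^5 V/m

The point |x| = 0.612 cm lies outside the slab (half-thickness 0.003485 m). A symmetric pillbox spanning the full slab encloses Q_enc = ρ·d·A.
Flux = 2EA ⇒ E = |ρ|d/(2ε₀), independent of distance outside.
E = (6.01×10^-4)(0.00697)/(2·8.85×10^-12) = 2.37e5 N/C.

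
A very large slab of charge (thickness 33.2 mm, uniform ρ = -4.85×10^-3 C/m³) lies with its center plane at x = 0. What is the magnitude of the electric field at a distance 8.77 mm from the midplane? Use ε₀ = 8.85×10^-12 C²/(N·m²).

By symmetry E is perpendicular to the slab. A Gaussian pillbox from −8.77 mm to +8.77 mm (face area A) lies entirely within the slab.
Q_enc = ρ·(2x)·A and flux = 2EA, so 2EA = 2ρxA/ε₀ ⇒ E = |ρ|x/ε₀.
E = (4.85×10^-3)(0.00877)/(8.85×10^-12) = 4.81×10^6 N/C.

|E| = 4.81×10^6 V/m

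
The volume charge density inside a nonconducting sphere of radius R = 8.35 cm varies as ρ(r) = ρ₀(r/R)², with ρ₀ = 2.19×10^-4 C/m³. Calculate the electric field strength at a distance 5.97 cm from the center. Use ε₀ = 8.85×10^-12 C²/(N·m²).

Symmetry ⇒ E = E(r) r̂. Gaussian sphere of radius r = 5.97 cm (r < R).
Q_enc = ∫₀^r ρ(r')·4πr'² dr' = (4πρ₀/R²) ∫₀^r r'^4 dr' = 4πρ₀ r^5/(5·R²) = 5.987×10^-8 C.
Applying ∮E·dA = Q_enc/ε₀ with Φ = E(4πr²):
E = |Q_enc|/(4πε₀r²) = (5.987×10^-8)/(4π·8.85×10^-12·(0.0597)²) = 1.51e5 N/C.

|E| = 1.51×10^5 N/C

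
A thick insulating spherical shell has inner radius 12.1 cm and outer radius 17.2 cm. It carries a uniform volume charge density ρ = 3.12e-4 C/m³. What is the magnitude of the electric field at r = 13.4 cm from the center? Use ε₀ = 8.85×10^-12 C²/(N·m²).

E = 4.15e5 N/C

By spherical symmetry E is radial; choose a Gaussian sphere of radius r = 13.4 cm (within the shell material, 12.1 cm < r < 17.2 cm).
Only the shell between 12.1 cm and r is enclosed: Q_enc = ρ·(4π/3)(r³ − a³) = (3.12×10^-4)·(4π/3)·((0.134)³ − (0.121)³) = 8.293×10^-7 C.
Gauss's law: E·4πr² = Q_enc/ε₀.
E = |Q_enc|/(4πε₀r²) = (8.293×10^-7)/(4π·8.85×10^-12·(0.134)²) = 4.15×10^5 N/C.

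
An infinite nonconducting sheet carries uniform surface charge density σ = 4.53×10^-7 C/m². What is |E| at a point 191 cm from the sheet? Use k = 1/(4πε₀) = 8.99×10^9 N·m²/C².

|E| ≈ 2.56×10^4 V/m

By planar symmetry E is perpendicular to the sheet and uniform; use a Gaussian pillbox with flat faces of area A on each side of the sheet.
Flux Φ = 2EA and Q_enc = σA, so 2EA = σA/ε₀ ⇒ E = |σ|/(2ε₀), independent of distance.
E = 2πk|σ| = 2π(8.99×10^9)(4.53×10^-7) = 2.56×10^4 N/C.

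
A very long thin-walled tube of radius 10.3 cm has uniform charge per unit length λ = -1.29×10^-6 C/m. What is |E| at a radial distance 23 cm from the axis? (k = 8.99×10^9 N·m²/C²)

Take a coaxial cylindrical Gaussian surface of radius r = 23 cm and length L (r > 10.3 cm).
The full line charge is enclosed: λ_enc = -1.29×10^-6 C/m.
Applying ∮E·dA = Q_enc/ε₀ with the end caps contributing no flux:
E = 2k|λ_enc|/r = 2(8.99×10^9)(1.29×10^-6)/(0.23) = 1.01×10^5 N/C.

|E| ≈ 1.01×10^5 N/C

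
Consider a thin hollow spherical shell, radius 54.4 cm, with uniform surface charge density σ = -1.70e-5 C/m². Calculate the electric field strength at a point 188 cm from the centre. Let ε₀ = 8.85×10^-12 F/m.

E = 1.61×10^5 V/m

Use a concentric Gaussian sphere at r = 188 cm (r > 54.4 cm).
The entire shell is enclosed: Q_enc = σ·4πR² = (-1.70×10^-5)·4π·(0.544)² = -6.322×10^-5 C.
Since E is radial and uniform over the Gaussian sphere, Φ = E·4πr² = Q_enc/ε₀.
E = |Q_enc|/(4πε₀r²) = (6.322×10^-5)/(4π·8.85×10^-12·(1.88)²) = 1.61×10^5 N/C.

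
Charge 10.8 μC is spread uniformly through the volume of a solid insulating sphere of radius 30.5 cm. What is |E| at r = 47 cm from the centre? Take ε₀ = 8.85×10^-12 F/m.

Symmetry ⇒ E = E(r) r̂. Gaussian sphere of radius r = 47 cm (r > R, so the entire charge is enclosed).
Q_enc = 10.8 μC = 1.08×10^-5 C.
By Gauss's law, ∮E·dA = E·4πr² = Q_enc/ε₀.
E = |Q_enc|/(4πε₀r²) = (1.08×10^-5)/(4π·8.85×10^-12·(0.47)²) = 4.40e5 N/C.

E ≈ 4.40×10^5 N/C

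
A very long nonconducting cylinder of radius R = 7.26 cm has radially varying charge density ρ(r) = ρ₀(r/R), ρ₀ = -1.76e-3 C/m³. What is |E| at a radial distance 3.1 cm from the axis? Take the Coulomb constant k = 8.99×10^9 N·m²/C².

8.77e5 V/m

Choose a coaxial cylinder of radius r = 3.1 cm (arbitrary length L) as the Gaussian surface (r < R).
Integrating ρ over the cross-section to radius r: λ_enc = (2πρ₀/R) ∫₀^r r'^2 dr' = 2πρ₀ r^3/(3·R) = -1.513×10^-6 C/m.
Applying ∮E·dA = Q_enc/ε₀ with the end caps contributing no flux:
E = 2k|λ_enc|/r = 2(8.99×10^9)(1.513×10^-6)/(0.031) = 8.77×10^5 N/C.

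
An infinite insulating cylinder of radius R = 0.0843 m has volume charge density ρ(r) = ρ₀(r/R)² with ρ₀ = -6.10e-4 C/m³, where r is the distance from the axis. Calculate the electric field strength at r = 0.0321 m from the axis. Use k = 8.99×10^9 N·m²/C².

8.02e4 V/m

Take a coaxial cylindrical Gaussian surface of radius r = 0.0321 m and length L (r < R).
λ_enc = ∫₀^r ρ(r')·2πr' dr' = (2πρ₀/R²)·r^4/4 = -1.432×10^-7 C/m.
By Gauss's law (flux through the curved wall only), E·2πrL = λ_enc L/ε₀.
E = 2k|λ_enc|/r = 2(8.99×10^9)(1.432×10^-7)/(0.0321) = 8.02×10^4 N/C.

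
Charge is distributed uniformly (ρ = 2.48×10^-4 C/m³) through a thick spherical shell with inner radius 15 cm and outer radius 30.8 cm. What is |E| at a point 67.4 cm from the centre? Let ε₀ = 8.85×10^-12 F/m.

E = 5.31×10^5 N/C

Symmetry ⇒ E = E(r) r̂. Gaussian sphere of radius r = 67.4 cm (r > 30.8 cm, enclosing the whole shell).
Q_enc = ρ·(4π/3)(b³ − a³) = (2.48×10^-4)·(4π/3)·((0.308)³ − (0.15)³) = 2.685×10^-5 C.
Gauss's law: E·4πr² = Q_enc/ε₀.
E = |Q_enc|/(4πε₀r²) = (2.685e-5)/(4π·8.85×10^-12·(0.674)²) = 5.31×10^5 N/C.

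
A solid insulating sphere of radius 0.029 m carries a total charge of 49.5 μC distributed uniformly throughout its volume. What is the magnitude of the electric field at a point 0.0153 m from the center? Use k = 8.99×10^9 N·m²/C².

Use a concentric Gaussian sphere at r = 0.0153 m (r < R).
Only the charge within r is enclosed: Q_enc = Q·(r/R)³ = (49.5 μC)·(0.0153 m/0.029 m)³ = 7.269×10^-6 C.
Gauss's law: E·4πr² = Q_enc/ε₀.
E = k|Q_enc|/r² = (8.99×10^9)(7.269×10^-6)/(0.0153)² = 2.79×10^8 N/C.

E = 2.79e8 N/C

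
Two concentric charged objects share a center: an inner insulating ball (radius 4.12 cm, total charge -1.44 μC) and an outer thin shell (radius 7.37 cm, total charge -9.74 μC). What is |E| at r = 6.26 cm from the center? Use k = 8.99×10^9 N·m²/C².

Symmetry ⇒ E = E(r) r̂. Gaussian sphere of radius r = 6.26 cm (between the bodies, 4.12 cm < r < 7.37 cm).
The shell at 7.37 cm lies outside the Gaussian surface, so Q_enc = -1.44 μC = -1.44×10^-6 C.
By Gauss's law, ∮E·dA = E·4πr² = Q_enc/ε₀.
E = k|Q_enc|/r² = (8.99×10^9)(1.44e-6)/(0.0626)² = 3.30×10^6 N/C.

E = 3.30e6 N/C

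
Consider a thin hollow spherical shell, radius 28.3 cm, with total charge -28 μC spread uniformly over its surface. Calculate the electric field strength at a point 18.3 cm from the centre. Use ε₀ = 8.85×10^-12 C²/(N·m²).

|E| = 0 V/m

Take a concentric spherical Gaussian surface of radius r = 18.3 cm (inside the shell, r < 28.3 cm).
All the charge is outside the Gaussian surface: Q_enc = 0, hence E = 0 everywhere inside the shell.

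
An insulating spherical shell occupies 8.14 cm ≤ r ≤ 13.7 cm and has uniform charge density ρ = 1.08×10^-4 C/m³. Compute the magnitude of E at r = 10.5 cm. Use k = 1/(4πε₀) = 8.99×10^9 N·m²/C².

Take a concentric spherical Gaussian surface of radius r = 10.5 cm (within the shell material, 8.14 cm < r < 13.7 cm).
Only the shell between 8.14 cm and r is enclosed: Q_enc = ρ·(4π/3)(r³ − a³) = (1.08e-4)·(4π/3)·((0.105)³ − (0.0814)³) = 2.797×10^-7 C.
By Gauss's law, ∮E·dA = E·4πr² = Q_enc/ε₀.
E = k|Q_enc|/r² = (8.99×10^9)(2.797×10^-7)/(0.105)² = 2.28×10^5 N/C.

2.28×10^5 N/C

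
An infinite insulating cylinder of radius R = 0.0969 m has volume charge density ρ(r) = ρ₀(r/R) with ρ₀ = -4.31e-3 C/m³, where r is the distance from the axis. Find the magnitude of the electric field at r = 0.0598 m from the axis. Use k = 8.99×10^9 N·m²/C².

5.99×10^6 V/m

Coaxial Gaussian cylinder, radius r = 0.0598 m, length L (r < R).
λ_enc = ∫₀^r ρ(r')·2πr' dr' = (2πρ₀/R)·r^3/3 = -1.992e-5 C/m.
Gauss's law: E·2πrL = λ_enc L/ε₀.
E = 2k|λ_enc|/r = 2(8.99×10^9)(1.992×10^-5)/(0.0598) = 5.99×10^6 N/C.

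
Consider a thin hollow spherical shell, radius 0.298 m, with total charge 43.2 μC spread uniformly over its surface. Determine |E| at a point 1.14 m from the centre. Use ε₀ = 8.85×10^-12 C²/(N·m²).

Symmetry ⇒ E = E(r) r̂. Gaussian sphere of radius r = 1.14 m (r > 0.298 m).
The entire shell is enclosed: Q_enc = 4.32×10^-5 C.
Gauss's law: E·4πr² = Q_enc/ε₀.
E = |Q_enc|/(4πε₀r²) = (4.32e-5)/(4π·8.85×10^-12·(1.14)²) = 2.99e5 N/C.

E ≈ 2.99×10^5 N/C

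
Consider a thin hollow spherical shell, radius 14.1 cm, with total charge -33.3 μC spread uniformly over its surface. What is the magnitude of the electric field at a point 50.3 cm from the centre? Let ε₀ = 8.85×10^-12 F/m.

Take a concentric spherical Gaussian surface of radius r = 50.3 cm (r > 14.1 cm).
The entire shell is enclosed: Q_enc = -3.33×10^-5 C.
Applying ∮E·dA = Q_enc/ε₀ with Φ = E(4πr²):
E = |Q_enc|/(4πε₀r²) = (3.33e-5)/(4π·8.85×10^-12·(0.503)²) = 1.18e6 N/C.

1.18×10^6 N/C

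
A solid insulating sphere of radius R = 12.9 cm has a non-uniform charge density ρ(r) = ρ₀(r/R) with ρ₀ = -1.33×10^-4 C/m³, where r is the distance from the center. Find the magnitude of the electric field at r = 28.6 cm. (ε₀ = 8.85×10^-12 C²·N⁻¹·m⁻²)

|E| = 9.86×10^4 N/C

By spherical symmetry E is radial; choose a Gaussian sphere of radius r = 28.6 cm (r > R, all charge enclosed).
Q_enc = 4π ∫₀^R ρ₀(r'/R)^1 r'² dr' = 4πρ₀R³/4 = -8.97×10^-7 C.
Since E is radial and uniform over the Gaussian sphere, Φ = E·4πr² = Q_enc/ε₀.
E = |Q_enc|/(4πε₀r²) = (8.97e-7)/(4π·8.85×10^-12·(0.286)²) = 9.86e4 N/C.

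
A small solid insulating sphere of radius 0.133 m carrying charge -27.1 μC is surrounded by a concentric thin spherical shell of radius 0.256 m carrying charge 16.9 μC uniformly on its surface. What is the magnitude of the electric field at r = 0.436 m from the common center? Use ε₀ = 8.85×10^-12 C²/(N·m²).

By spherical symmetry E is radial; choose a Gaussian sphere of radius r = 0.436 m (r > 0.256 m, enclosing both).
Q_enc = (-27.1 μC) + (16.9 μC) = -1.02e-5 C.
Since E is radial and uniform over the Gaussian sphere, Φ = E·4πr² = Q_enc/ε₀.
E = |Q_enc|/(4πε₀r²) = (1.02e-5)/(4π·8.85×10^-12·(0.436)²) = 4.82×10^5 N/C.

E = 4.82×10^5 N/C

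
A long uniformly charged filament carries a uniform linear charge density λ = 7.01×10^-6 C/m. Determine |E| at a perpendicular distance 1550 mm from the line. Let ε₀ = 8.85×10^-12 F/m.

8.13×10^4 V/m

Choose a coaxial cylinder of radius r = 1550 mm (arbitrary length L) as the Gaussian surface.
Q_enc = λL, so λ_enc = 7.01×10^-6 C/m.
Since E is radial and uniform over the curved surface, Φ = E·2πrL = Q_enc/ε₀ = λ_enc L/ε₀.
E = |λ_enc|/(2πε₀r) = (7.01e-6)/(2π·8.85×10^-12·1.55) = 8.13×10^4 N/C.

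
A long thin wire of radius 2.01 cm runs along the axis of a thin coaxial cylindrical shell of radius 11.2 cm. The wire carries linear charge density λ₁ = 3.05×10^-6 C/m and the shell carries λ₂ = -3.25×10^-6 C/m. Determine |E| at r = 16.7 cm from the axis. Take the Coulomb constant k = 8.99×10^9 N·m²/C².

E ≈ 2.15e4 N/C

Take a coaxial cylindrical Gaussian surface of radius r = 16.7 cm and length L (r > 11.2 cm, enclosing both).
λ_enc = λ₁ + λ₂ = (3.05×10^-6) + (-3.25×10^-6) = -2.00e-7 C/m.
By Gauss's law (flux through the curved wall only), E·2πrL = λ_enc L/ε₀.
E = 2k|λ_enc|/r = 2(8.99×10^9)(2.00×10^-7)/(0.167) = 2.15×10^4 N/C.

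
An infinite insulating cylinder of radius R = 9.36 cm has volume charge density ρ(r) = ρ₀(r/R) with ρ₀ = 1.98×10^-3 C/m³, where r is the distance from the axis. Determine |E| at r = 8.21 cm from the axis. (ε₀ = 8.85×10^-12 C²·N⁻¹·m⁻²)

Take a coaxial cylindrical Gaussian surface of radius r = 8.21 cm and length L (r < R).
λ_enc = ∫₀^r ρ(r')·2πr' dr' = (2πρ₀/R)·r^3/3 = 2.452e-5 C/m.
Gauss's law: E·2πrL = λ_enc L/ε₀.
E = |λ_enc|/(2πε₀r) = (2.452×10^-5)/(2π·8.85×10^-12·0.0821) = 5.37×10^6 N/C.

5.37×10^6 V/m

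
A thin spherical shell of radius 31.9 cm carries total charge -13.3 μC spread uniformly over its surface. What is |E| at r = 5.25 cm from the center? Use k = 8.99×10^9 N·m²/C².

Use a concentric Gaussian sphere at r = 5.25 cm (inside the shell, r < 31.9 cm).
All the charge is outside the Gaussian surface: Q_enc = 0, hence E = 0 everywhere inside the shell.

E = 0 (no enclosed charge)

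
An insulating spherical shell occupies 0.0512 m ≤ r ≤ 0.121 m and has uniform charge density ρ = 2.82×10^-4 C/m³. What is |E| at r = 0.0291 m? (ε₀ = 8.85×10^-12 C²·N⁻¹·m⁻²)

Symmetry ⇒ E = E(r) r̂. Gaussian sphere of radius r = 0.0291 m (r < 0.0512 m, inside the empty cavity).
Q_enc = 0 (all charge lies at larger r); Gauss's law gives E = 0.

E = 0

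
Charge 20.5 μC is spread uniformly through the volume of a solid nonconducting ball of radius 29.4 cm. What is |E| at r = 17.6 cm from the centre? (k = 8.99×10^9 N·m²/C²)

1.28×10^6 V/m

Use a concentric Gaussian sphere at r = 17.6 cm (r < R).
For a uniform sphere the enclosed fraction is (r/R)³, so Q_enc = (20.5 μC)(0.176/0.294)³ = 4.398e-6 C.
Applying ∮E·dA = Q_enc/ε₀ with Φ = E(4πr²):
E = k|Q_enc|/r² = (8.99×10^9)(4.398e-6)/(0.176)² = 1.28×10^6 N/C.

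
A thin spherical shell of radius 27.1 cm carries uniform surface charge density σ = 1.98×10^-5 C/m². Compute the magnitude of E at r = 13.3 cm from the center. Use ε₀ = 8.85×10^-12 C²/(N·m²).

|E| = 0 N/C

Symmetry ⇒ E = E(r) r̂. Gaussian sphere of radius r = 13.3 cm (inside the shell, r < 27.1 cm).
No charge lies within this surface, so Q_enc = 0 and Gauss's law gives E·4πr² = 0 ⇒ E = 0.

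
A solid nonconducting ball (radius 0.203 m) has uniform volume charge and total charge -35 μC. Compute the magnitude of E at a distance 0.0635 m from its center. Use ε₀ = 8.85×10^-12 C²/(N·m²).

Symmetry ⇒ E = E(r) r̂. Gaussian sphere of radius r = 0.0635 m (r < R).
Only the charge within r is enclosed: Q_enc = Q·(r/R)³ = (-35 μC)·(0.0635 m/0.203 m)³ = -1.071e-6 C.
Gauss's law: E·4πr² = Q_enc/ε₀.
E = |Q_enc|/(4πε₀r²) = (1.071×10^-6)/(4π·8.85×10^-12·(0.0635)²) = 2.39×10^6 N/C.

|E| ≈ 2.39e6 V/m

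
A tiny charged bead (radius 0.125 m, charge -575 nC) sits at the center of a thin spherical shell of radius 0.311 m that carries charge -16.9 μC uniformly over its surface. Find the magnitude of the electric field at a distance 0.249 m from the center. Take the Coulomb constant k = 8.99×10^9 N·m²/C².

Use a concentric Gaussian sphere at r = 0.249 m (between the bodies, 0.125 m < r < 0.311 m).
Only the inner charge is enclosed; the outer shell contributes nothing inside itself. Q_enc = -575 nC = -5.75e-7 C.
Applying ∮E·dA = Q_enc/ε₀ with Φ = E(4πr²):
E = k|Q_enc|/r² = (8.99×10^9)(5.75×10^-7)/(0.249)² = 8.34×10^4 N/C.

|E| ≈ 8.34×10^4 N/C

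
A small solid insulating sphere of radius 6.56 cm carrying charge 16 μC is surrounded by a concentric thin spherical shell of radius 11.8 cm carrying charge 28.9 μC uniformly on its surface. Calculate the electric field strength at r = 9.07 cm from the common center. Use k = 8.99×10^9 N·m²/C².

E ≈ 1.75×10^7 N/C

Use a concentric Gaussian sphere at r = 9.07 cm (between the bodies, 6.56 cm < r < 11.8 cm).
The shell at 11.8 cm lies outside the Gaussian surface, so Q_enc = 16 μC = 1.60×10^-5 C.
Since E is radial and uniform over the Gaussian sphere, Φ = E·4πr² = Q_enc/ε₀.
E = k|Q_enc|/r² = (8.99×10^9)(1.60×10^-5)/(0.0907)² = 1.75×10^7 N/C.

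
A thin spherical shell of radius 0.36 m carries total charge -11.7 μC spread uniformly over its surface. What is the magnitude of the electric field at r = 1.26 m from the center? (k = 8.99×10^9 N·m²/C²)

Take a concentric spherical Gaussian surface of radius r = 1.26 m (r > 0.36 m).
The entire shell is enclosed: Q_enc = -1.17×10^-5 C.
Gauss's law: E·4πr² = Q_enc/ε₀.
E = k|Q_enc|/r² = (8.99×10^9)(1.17×10^-5)/(1.26)² = 6.63e4 N/C.

6.63e4 N/C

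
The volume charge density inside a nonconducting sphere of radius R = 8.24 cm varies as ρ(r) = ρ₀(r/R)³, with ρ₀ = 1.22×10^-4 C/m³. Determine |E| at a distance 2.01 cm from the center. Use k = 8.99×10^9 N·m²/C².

E ≈ 670 V/m

Take a concentric spherical Gaussian surface of radius r = 2.01 cm (r < R).
Integrate the density: Q_enc = 4π ∫₀^r ρ₀(r'/R)^3 r'² dr' = 4πρ₀ r^6/(6·R³) = 3.012e-11 C.
Gauss's law: E·4πr² = Q_enc/ε₀.
E = k|Q_enc|/r² = (8.99×10^9)(3.012×10^-11)/(0.0201)² = 670 N/C.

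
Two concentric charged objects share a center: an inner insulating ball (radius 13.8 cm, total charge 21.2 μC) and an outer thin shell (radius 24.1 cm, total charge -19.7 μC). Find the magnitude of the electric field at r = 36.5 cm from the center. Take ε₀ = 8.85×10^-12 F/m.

Take a concentric spherical Gaussian surface of radius r = 36.5 cm (r > 24.1 cm, enclosing both).
Q_enc = (21.2 μC) + (-19.7 μC) = 1.50×10^-6 C.
By Gauss's law, ∮E·dA = E·4πr² = Q_enc/ε₀.
E = |Q_enc|/(4πε₀r²) = (1.50×10^-6)/(4π·8.85×10^-12·(0.365)²) = 1.01×10^5 N/C.

1.01×10^5 N/C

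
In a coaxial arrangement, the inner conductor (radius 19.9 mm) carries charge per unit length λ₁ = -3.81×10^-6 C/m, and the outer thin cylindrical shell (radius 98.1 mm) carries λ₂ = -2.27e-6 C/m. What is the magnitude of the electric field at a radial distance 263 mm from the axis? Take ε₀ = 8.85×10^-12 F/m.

E = 4.16e5 N/C

By cylindrical symmetry E is radial; use a coaxial Gaussian cylinder of radius 263 mm and length L (r > 98.1 mm, enclosing both).
λ_enc = λ₁ + λ₂ = (-3.81e-6) + (-2.27e-6) = -6.08×10^-6 C/m.
Gauss's law: E·2πrL = λ_enc L/ε₀.
E = |λ_enc|/(2πε₀r) = (6.08e-6)/(2π·8.85×10^-12·0.263) = 4.16×10^5 N/C.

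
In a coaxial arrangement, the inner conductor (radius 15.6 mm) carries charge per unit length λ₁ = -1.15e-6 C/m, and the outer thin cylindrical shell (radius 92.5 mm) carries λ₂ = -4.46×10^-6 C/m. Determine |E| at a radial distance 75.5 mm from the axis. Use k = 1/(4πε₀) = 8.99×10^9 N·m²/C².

By cylindrical symmetry E is radial; use a coaxial Gaussian cylinder of radius 75.5 mm and length L (between the conductors, 15.6 mm < r < 92.5 mm).
Only the inner wire is enclosed; the outer shell contributes nothing inside itself. λ_enc = λ₁ = -1.15×10^-6 C/m.
By Gauss's law (flux through the curved wall only), E·2πrL = λ_enc L/ε₀.
E = 2k|λ_enc|/r = 2(8.99×10^9)(1.15×10^-6)/(0.0755) = 2.74e5 N/C.

E ≈ 2.74×10^5 N/C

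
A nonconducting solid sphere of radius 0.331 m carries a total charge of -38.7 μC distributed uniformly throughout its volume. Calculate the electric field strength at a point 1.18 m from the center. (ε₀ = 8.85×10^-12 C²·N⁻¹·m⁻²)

By spherical symmetry E is radial; choose a Gaussian sphere of radius r = 1.18 m (r > R, so the entire charge is enclosed).
Q_enc = -38.7 μC = -3.87×10^-5 C.
Since E is radial and uniform over the Gaussian sphere, Φ = E·4πr² = Q_enc/ε₀.
E = |Q_enc|/(4πε₀r²) = (3.87e-5)/(4π·8.85×10^-12·(1.18)²) = 2.50×10^5 N/C.

2.50×10^5 N/C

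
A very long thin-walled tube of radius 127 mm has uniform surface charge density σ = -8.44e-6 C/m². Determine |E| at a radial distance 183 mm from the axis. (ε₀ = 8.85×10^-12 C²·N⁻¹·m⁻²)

6.62e5 N/C

Choose a coaxial cylinder of radius r = 183 mm (arbitrary length L) as the Gaussian surface (r > 127 mm).
The whole shell is enclosed: λ_enc = σ·2πR = (-8.44×10^-6)·2π·(0.127) = -6.735e-6 C/m.
Applying ∮E·dA = Q_enc/ε₀ with the end caps contributing no flux:
E = |λ_enc|/(2πε₀r) = (6.735×10^-6)/(2π·8.85×10^-12·0.183) = 6.62×10^5 N/C.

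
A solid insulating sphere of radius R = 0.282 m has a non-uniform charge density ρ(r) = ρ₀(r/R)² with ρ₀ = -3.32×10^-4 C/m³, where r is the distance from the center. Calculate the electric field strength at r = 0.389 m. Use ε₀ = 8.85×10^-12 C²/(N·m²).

E ≈ 1.11e6 V/m

Symmetry ⇒ E = E(r) r̂. Gaussian sphere of radius r = 0.389 m (r > R, all charge enclosed).
Q_enc = 4π ∫₀^R ρ₀(r'/R)^2 r'² dr' = 4πρ₀R³/5 = -1.871×10^-5 C.
Since E is radial and uniform over the Gaussian sphere, Φ = E·4πr² = Q_enc/ε₀.
E = |Q_enc|/(4πε₀r²) = (1.871e-5)/(4π·8.85×10^-12·(0.389)²) = 1.11×10^6 N/C.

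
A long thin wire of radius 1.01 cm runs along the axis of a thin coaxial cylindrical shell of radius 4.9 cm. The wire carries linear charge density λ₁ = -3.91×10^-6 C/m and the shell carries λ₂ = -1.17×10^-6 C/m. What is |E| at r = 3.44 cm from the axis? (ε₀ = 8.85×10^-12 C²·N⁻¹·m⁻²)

By cylindrical symmetry E is radial; use a coaxial Gaussian cylinder of radius 3.44 cm and length L (between the conductors, 1.01 cm < r < 4.9 cm).
Only the inner wire is enclosed; the outer shell contributes nothing inside itself. λ_enc = λ₁ = -3.91×10^-6 C/m.
Since E is radial and uniform over the curved surface, Φ = E·2πrL = Q_enc/ε₀ = λ_enc L/ε₀.
E = |λ_enc|/(2πε₀r) = (3.91×10^-6)/(2π·8.85×10^-12·0.0344) = 2.04×10^6 N/C.

E = 2.04×10^6 N/C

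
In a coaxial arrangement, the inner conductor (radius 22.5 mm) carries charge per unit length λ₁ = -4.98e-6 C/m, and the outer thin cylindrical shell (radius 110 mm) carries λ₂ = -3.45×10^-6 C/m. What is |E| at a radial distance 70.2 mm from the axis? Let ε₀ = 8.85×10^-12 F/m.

|E| ≈ 1.28×10^6 V/m

By cylindrical symmetry E is radial; use a coaxial Gaussian cylinder of radius 70.2 mm and length L (between the conductors, 22.5 mm < r < 110 mm).
The shell at 110 mm lies outside the Gaussian surface, so λ_enc = λ₁ = -4.98×10^-6 C/m.
Gauss's law: E·2πrL = λ_enc L/ε₀.
E = |λ_enc|/(2πε₀r) = (4.98e-6)/(2π·8.85×10^-12·0.0702) = 1.28×10^6 N/C.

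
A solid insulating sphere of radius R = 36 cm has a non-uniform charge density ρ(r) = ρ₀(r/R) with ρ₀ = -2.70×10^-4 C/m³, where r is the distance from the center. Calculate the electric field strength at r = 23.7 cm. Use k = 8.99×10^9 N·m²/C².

E ≈ 1.19×10^6 N/C

By spherical symmetry E is radial; choose a Gaussian sphere of radius r = 23.7 cm (r < R).
Integrate the density: Q_enc = 4π ∫₀^r ρ₀(r'/R)^1 r'² dr' = 4πρ₀ r^4/(4·R) = -7.434×10^-6 C.
Since E is radial and uniform over the Gaussian sphere, Φ = E·4πr² = Q_enc/ε₀.
E = k|Q_enc|/r² = (8.99×10^9)(7.434×10^-6)/(0.237)² = 1.19e6 N/C.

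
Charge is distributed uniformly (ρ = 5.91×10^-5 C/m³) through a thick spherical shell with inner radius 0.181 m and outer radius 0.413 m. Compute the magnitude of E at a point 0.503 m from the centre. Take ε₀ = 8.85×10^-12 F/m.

Take a concentric spherical Gaussian surface of radius r = 0.503 m (r > 0.413 m, enclosing the whole shell).
Q_enc = ρ·(4π/3)(b³ − a³) = (5.91×10^-5)·(4π/3)·((0.413)³ − (0.181)³) = 1.597e-5 C.
Since E is radial and uniform over the Gaussian sphere, Φ = E·4πr² = Q_enc/ε₀.
E = |Q_enc|/(4πε₀r²) = (1.597e-5)/(4π·8.85×10^-12·(0.503)²) = 5.68×10^5 N/C.

|E| ≈ 5.68e5 N/C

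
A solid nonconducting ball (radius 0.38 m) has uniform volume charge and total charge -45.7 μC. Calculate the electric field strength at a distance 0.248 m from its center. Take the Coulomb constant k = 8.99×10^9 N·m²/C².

E ≈ 1.86×10^6 N/C

Use a concentric Gaussian sphere at r = 0.248 m (r < R).
For a uniform sphere the enclosed fraction is (r/R)³, so Q_enc = (-45.7 μC)(0.248/0.38)³ = -1.27e-5 C.
Applying ∮E·dA = Q_enc/ε₀ with Φ = E(4πr²):
E = k|Q_enc|/r² = (8.99×10^9)(1.27e-5)/(0.248)² = 1.86e6 N/C.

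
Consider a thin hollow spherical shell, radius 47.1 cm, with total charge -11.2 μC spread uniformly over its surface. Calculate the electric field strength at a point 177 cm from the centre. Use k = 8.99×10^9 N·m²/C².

E ≈ 3.21×10^4 N/C

By spherical symmetry E is radial; choose a Gaussian sphere of radius r = 177 cm (r > 47.1 cm).
The entire shell is enclosed: Q_enc = -1.12e-5 C.
Since E is radial and uniform over the Gaussian sphere, Φ = E·4πr² = Q_enc/ε₀.
E = k|Q_enc|/r² = (8.99×10^9)(1.12×10^-5)/(1.77)² = 3.21×10^4 N/C.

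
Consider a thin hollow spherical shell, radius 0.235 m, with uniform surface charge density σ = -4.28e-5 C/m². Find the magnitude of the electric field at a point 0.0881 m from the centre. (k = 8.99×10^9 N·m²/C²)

E = 0 (no enclosed charge)

Symmetry ⇒ E = E(r) r̂. Gaussian sphere of radius r = 0.0881 m (inside the shell, r < 0.235 m).
No charge lies within this surface, so Q_enc = 0 and Gauss's law gives E·4πr² = 0 ⇒ E = 0.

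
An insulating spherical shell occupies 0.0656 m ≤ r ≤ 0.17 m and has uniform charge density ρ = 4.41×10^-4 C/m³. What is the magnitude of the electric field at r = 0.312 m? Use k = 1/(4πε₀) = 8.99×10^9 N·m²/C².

By spherical symmetry E is radial; choose a Gaussian sphere of radius r = 0.312 m (r > 0.17 m, enclosing the whole shell).
Q_enc = ρ·(4π/3)(b³ − a³) = (4.41×10^-4)·(4π/3)·((0.17)³ − (0.0656)³) = 8.554×10^-6 C.
Gauss's law: E·4πr² = Q_enc/ε₀.
E = k|Q_enc|/r² = (8.99×10^9)(8.554e-6)/(0.312)² = 7.90e5 N/C.

|E| ≈ 7.90×10^5 V/m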